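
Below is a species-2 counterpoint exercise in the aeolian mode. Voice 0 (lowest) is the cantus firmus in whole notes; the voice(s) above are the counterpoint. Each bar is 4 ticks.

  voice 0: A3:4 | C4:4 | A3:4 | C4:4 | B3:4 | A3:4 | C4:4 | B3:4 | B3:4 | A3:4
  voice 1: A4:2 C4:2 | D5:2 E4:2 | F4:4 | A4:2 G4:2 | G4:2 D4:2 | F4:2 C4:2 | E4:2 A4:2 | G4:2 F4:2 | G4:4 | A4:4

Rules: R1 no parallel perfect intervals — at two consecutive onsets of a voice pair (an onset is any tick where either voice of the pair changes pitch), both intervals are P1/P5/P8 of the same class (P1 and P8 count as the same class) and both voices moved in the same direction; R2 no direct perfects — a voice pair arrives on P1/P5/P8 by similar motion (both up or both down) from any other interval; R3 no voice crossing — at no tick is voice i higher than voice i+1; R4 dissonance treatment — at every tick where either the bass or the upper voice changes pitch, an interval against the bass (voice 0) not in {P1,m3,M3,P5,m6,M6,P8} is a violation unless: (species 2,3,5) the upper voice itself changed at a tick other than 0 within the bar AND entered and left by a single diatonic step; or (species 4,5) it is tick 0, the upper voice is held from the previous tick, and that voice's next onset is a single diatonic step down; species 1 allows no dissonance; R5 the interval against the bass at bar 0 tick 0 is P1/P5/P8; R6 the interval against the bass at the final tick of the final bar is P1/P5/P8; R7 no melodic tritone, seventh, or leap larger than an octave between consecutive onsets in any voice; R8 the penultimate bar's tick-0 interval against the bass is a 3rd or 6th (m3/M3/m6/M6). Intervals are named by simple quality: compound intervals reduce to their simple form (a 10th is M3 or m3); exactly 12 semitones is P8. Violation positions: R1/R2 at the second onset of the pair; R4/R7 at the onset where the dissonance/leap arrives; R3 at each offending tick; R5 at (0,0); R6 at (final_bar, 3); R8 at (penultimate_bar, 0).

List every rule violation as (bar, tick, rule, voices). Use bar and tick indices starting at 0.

(1, 0, R4, (0, 1))
(1, 0, R7, (1,))
(1, 2, R7, (1,))

bar 0: v0=A3 v1=A4 downbeat P8
bar 1: v0=C4 v1=D5 downbeat M2
bar 2: v0=A3 v1=F4 downbeat m6
bar 3: v0=C4 v1=A4 downbeat M6
bar 4: v0=B3 v1=G4 downbeat m6
bar 5: v0=A3 v1=F4 downbeat m6
bar 6: v0=C4 v1=E4 downbeat M3
bar 7: v0=B3 v1=G4 downbeat m6
bar 8: v0=B3 v1=G4 downbeat m6
bar 9: v0=A3 v1=A4 downbeat P8
  -> R4 @ bar 1 tick 0 v(0, 1): C4/D5 M2 untreated
  -> R7 @ bar 1 tick 0 v(1,): C4->D5 leap 14st
  -> R7 @ bar 1 tick 2 v(1,): D5->E4 leap 10st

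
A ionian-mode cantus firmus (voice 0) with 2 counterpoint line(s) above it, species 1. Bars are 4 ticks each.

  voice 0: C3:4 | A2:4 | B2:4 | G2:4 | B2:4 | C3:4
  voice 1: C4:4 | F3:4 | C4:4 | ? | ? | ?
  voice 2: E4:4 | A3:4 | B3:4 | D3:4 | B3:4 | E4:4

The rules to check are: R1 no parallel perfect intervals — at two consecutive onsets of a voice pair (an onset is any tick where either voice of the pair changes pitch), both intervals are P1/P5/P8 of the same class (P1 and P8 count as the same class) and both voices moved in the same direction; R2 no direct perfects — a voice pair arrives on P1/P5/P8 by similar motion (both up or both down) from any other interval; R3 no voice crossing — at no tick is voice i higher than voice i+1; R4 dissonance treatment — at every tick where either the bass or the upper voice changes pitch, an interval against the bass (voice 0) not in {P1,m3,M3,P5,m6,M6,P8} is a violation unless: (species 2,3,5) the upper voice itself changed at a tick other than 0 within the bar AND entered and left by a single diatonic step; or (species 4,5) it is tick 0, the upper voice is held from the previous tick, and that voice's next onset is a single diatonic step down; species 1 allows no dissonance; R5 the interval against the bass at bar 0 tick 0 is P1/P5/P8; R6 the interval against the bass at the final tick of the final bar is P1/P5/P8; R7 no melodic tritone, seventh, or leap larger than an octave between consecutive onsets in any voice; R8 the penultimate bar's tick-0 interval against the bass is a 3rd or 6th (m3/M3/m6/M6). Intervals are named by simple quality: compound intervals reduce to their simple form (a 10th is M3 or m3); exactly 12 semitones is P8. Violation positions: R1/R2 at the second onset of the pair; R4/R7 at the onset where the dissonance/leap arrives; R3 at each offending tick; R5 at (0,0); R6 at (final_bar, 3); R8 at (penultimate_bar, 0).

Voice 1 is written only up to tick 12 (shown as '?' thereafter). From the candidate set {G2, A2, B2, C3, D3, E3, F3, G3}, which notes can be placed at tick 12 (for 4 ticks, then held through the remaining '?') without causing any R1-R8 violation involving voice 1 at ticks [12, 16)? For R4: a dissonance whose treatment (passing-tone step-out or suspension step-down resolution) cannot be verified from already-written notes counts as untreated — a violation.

G2: violates R2,R7
A2: violates R4,R7
B2: violates R7
C3: violates R4
D3: violates R2,R7
E3: violates R3
F3: violates R3,R4
G3: violates R2,R3

{}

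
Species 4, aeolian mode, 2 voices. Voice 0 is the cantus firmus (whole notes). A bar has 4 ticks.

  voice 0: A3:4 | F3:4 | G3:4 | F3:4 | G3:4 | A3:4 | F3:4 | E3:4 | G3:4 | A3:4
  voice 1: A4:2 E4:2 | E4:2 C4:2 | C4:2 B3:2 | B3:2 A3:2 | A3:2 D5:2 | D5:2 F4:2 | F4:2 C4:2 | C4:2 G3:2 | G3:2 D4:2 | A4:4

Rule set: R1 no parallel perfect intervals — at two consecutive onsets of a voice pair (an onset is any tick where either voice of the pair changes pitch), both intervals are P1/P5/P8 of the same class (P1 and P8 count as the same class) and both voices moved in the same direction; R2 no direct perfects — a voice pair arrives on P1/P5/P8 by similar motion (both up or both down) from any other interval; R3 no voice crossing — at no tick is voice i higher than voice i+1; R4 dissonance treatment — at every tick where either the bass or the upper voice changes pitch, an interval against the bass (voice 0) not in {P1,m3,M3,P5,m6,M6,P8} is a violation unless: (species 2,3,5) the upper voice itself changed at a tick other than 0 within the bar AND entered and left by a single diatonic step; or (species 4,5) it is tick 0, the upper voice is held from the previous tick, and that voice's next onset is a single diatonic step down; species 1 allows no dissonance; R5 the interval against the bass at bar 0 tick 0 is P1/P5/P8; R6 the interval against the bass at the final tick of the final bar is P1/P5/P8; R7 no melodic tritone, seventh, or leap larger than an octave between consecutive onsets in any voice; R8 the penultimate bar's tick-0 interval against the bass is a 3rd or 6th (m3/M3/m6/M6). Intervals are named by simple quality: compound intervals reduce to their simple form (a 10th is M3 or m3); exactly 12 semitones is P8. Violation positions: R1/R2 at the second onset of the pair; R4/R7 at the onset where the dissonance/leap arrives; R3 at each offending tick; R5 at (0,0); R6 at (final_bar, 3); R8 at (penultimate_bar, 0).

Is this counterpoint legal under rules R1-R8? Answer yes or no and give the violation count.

bar 0: v0=A3 v1=A4 (P8)
bar 1: v0=F3 v1=E4 (M7)
bar 2: v0=G3 v1=C4 (P4)
bar 3: v0=F3 v1=B3 (TT)
bar 4: v0=G3 v1=A3 (M2)
bar 5: v0=A3 v1=D5 (P4)
bar 6: v0=F3 v1=F4 (P8)
bar 7: v0=E3 v1=C4 (m6)
bar 8: v0=G3 v1=G3 (P1)
bar 9: v0=A3 v1=A4 (P8)
  R4 @ bar1.0: F3/E4 M7 untreated
  R4 @ bar4.0: G3/A3 M2 untreated
  R7 @ bar4.2: A3->D5 leap 17st
  R4 @ bar5.0: A3/D5 P4 untreated
  R8 @ bar8.0: penult P1 not 3rd/6th
  R2 @ bar9.0: G3/D4 P5 -> A3/A4 P8 similar

No (6 violations)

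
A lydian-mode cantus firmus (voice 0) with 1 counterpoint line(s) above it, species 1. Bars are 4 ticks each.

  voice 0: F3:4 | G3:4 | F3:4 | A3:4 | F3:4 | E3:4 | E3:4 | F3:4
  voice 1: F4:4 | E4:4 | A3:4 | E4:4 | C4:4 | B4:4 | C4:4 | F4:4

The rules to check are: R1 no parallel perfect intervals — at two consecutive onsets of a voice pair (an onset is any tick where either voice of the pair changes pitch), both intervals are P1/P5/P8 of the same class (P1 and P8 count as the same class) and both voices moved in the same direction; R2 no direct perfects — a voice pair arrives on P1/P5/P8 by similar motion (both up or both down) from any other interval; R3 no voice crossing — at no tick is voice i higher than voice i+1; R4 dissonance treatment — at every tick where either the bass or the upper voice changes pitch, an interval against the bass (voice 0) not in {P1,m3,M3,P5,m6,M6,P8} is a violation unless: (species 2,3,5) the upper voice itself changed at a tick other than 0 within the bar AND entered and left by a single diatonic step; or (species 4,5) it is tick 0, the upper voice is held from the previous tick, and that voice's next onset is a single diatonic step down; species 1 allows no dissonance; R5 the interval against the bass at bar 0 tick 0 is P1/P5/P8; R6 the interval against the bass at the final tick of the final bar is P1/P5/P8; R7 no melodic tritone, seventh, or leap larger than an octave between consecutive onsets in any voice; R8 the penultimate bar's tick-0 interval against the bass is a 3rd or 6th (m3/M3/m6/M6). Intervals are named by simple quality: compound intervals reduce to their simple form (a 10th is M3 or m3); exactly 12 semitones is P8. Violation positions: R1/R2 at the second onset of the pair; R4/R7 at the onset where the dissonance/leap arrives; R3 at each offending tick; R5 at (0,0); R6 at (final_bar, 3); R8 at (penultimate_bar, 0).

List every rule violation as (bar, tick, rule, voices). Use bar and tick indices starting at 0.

bar 0: v0=F3 v1=F4 downbeat P8
bar 1: v0=G3 v1=E4 downbeat M6
bar 2: v0=F3 v1=A3 downbeat M3
bar 3: v0=A3 v1=E4 downbeat P5
bar 4: v0=F3 v1=C4 downbeat P5
bar 5: v0=E3 v1=B4 downbeat P5
bar 6: v0=E3 v1=C4 downbeat m6
bar 7: v0=F3 v1=F4 downbeat P8
  -> R2 @ bar 3 tick 0 v(0, 1): F3/A3 M3 -> A3/E4 P5 similar
  -> R1 @ bar 4 tick 0 v(0, 1): A3/E4 P5 -> F3/C4 P5 similar
  -> R7 @ bar 5 tick 0 v(1,): C4->B4 leap 11st
  -> R7 @ bar 6 tick 0 v(1,): B4->C4 leap 11st
  -> R2 @ bar 7 tick 0 v(0, 1): E3/C4 m6 -> F3/F4 P8 similar

(3, 0, R2, (0, 1))
(4, 0, R1, (0, 1))
(5, 0, R7, (1,))
(6, 0, R7, (1,))
(7, 0, R2, (0, 1))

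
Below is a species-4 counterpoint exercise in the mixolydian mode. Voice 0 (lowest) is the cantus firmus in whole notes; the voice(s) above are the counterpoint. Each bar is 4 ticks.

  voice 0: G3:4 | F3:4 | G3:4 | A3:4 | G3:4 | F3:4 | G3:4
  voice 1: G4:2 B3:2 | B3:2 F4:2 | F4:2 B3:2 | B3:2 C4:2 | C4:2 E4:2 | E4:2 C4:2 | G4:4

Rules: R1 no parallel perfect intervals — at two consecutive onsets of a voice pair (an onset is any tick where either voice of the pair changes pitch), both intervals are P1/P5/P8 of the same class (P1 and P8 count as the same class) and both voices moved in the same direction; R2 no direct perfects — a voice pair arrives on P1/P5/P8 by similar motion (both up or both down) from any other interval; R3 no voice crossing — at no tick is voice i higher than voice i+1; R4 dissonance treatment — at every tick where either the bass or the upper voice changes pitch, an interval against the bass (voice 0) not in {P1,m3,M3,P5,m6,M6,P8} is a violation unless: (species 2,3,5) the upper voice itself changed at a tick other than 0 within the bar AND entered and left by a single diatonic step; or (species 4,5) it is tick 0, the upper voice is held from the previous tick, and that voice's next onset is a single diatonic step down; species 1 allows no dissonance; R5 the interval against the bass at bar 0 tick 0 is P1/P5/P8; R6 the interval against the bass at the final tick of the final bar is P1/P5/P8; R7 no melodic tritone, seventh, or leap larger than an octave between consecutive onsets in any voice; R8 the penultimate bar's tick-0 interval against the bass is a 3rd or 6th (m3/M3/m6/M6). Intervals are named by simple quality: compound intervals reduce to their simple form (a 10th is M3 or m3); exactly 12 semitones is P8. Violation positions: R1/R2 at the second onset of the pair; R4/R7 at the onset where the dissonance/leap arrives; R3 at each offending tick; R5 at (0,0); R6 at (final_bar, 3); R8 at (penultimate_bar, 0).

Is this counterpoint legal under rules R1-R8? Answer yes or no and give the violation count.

No (9 violations)

bar 0: v0=G3 v1=G4 (P8)
bar 1: v0=F3 v1=B3 (TT)
bar 2: v0=G3 v1=F4 (m7)
bar 3: v0=A3 v1=B3 (M2)
bar 4: v0=G3 v1=C4 (P4)
bar 5: v0=F3 v1=E4 (M7)
bar 6: v0=G3 v1=G4 (P8)
  R4 @ bar1.0: F3/B3 TT untreated
  R7 @ bar1.2: B3->F4 leap 6st
  R4 @ bar2.0: G3/F4 m7 untreated
  R7 @ bar2.2: F4->B3 leap 6st
  R4 @ bar3.0: A3/B3 M2 untreated
  R4 @ bar4.0: G3/C4 P4 untreated
  R4 @ bar5.0: F3/E4 M7 untreated
  R8 @ bar5.0: penult M7 not 3rd/6th
  R2 @ bar6.0: F3/C4 P5 -> G3/G4 P8 similar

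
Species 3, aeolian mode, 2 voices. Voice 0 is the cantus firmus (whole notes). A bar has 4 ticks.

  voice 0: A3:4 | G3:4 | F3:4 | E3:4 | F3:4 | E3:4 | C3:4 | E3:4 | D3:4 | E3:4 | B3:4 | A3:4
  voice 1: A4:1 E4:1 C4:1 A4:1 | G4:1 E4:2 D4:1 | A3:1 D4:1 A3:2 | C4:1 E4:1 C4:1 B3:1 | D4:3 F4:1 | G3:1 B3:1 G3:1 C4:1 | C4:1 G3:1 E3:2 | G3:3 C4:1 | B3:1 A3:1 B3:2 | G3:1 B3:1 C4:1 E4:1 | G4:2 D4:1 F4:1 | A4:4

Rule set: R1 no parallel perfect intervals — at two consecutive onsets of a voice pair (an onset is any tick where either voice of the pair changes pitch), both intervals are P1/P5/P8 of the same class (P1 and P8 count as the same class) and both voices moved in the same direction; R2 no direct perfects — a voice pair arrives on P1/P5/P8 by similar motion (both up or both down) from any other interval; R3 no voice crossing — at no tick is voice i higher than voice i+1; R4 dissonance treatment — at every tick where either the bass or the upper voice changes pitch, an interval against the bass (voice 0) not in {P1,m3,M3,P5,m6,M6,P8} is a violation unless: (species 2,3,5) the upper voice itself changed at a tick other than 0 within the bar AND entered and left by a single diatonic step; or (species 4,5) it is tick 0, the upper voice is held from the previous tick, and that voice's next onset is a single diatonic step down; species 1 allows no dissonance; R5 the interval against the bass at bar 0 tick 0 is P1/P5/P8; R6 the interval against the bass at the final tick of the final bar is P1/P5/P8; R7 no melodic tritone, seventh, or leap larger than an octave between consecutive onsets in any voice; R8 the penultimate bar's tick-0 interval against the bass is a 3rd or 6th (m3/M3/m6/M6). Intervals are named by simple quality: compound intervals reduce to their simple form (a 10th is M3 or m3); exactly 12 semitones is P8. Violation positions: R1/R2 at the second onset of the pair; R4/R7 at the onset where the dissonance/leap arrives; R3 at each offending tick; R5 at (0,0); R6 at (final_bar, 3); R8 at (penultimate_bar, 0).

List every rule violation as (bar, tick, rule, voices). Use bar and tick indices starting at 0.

(1, 0, R1, (0, 1))
(5, 0, R7, (1,))
(10, 3, R4, (0, 1))

bar 0: v0=A3 v1=A4 downbeat P8
bar 1: v0=G3 v1=G4 downbeat P8
bar 2: v0=F3 v1=A3 downbeat M3
bar 3: v0=E3 v1=C4 downbeat m6
bar 4: v0=F3 v1=D4 downbeat M6
bar 5: v0=E3 v1=G3 downbeat m3
bar 6: v0=C3 v1=C4 downbeat P8
bar 7: v0=E3 v1=G3 downbeat m3
bar 8: v0=D3 v1=B3 downbeat M6
bar 9: v0=E3 v1=G3 downbeat m3
bar 10: v0=B3 v1=G4 downbeat m6
bar 11: v0=A3 v1=A4 downbeat P8
  -> R1 @ bar 1 tick 0 v(0, 1): A3/A4 P8 -> G3/G4 P8 similar
  -> R7 @ bar 5 tick 0 v(1,): F4->G3 leap 10st
  -> R4 @ bar 10 tick 3 v(0, 1): B3/F4 TT untreated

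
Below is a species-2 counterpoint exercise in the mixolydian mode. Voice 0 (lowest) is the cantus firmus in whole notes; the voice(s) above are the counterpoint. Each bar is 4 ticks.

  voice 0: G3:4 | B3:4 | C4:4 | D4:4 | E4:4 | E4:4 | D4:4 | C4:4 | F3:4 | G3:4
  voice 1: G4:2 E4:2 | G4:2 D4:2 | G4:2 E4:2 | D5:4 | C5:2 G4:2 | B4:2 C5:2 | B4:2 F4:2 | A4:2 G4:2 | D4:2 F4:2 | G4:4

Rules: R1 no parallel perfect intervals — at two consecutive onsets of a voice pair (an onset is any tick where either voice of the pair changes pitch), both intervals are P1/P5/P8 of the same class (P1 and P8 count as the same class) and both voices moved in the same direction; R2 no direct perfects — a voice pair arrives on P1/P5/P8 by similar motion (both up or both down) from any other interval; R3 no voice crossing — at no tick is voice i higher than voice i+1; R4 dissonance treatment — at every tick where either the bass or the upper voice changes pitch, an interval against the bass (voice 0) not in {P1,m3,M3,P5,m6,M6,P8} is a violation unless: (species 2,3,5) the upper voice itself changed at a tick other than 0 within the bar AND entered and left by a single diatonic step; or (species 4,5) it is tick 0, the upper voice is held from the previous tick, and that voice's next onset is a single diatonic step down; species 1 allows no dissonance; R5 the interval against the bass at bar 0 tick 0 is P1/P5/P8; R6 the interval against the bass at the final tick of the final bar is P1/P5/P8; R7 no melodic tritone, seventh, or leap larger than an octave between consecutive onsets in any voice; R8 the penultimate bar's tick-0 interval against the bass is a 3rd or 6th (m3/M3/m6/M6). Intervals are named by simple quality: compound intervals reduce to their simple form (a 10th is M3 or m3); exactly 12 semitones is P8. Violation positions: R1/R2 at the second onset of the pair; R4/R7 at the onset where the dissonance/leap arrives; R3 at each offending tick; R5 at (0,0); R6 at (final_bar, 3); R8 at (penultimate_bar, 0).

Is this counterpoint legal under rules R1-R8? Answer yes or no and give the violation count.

bar 0: v0=G3 v1=G4 (P8)
bar 1: v0=B3 v1=G4 (m6)
bar 2: v0=C4 v1=G4 (P5)
bar 3: v0=D4 v1=D5 (P8)
bar 4: v0=E4 v1=C5 (m6)
bar 5: v0=E4 v1=B4 (P5)
bar 6: v0=D4 v1=B4 (M6)
bar 7: v0=C4 v1=A4 (M6)
bar 8: v0=F3 v1=D4 (M6)
bar 9: v0=G3 v1=G4 (P8)
  R2 @ bar2.0: B3/D4 m3 -> C4/G4 P5 similar
  R2 @ bar3.0: C4/E4 M3 -> D4/D5 P8 similar
  R7 @ bar3.0: E4->D5 leap 10st
  R7 @ bar6.2: B4->F4 leap 6st
  R1 @ bar9.0: F3/F4 P8 -> G3/G4 P8 similar

No (5 violations)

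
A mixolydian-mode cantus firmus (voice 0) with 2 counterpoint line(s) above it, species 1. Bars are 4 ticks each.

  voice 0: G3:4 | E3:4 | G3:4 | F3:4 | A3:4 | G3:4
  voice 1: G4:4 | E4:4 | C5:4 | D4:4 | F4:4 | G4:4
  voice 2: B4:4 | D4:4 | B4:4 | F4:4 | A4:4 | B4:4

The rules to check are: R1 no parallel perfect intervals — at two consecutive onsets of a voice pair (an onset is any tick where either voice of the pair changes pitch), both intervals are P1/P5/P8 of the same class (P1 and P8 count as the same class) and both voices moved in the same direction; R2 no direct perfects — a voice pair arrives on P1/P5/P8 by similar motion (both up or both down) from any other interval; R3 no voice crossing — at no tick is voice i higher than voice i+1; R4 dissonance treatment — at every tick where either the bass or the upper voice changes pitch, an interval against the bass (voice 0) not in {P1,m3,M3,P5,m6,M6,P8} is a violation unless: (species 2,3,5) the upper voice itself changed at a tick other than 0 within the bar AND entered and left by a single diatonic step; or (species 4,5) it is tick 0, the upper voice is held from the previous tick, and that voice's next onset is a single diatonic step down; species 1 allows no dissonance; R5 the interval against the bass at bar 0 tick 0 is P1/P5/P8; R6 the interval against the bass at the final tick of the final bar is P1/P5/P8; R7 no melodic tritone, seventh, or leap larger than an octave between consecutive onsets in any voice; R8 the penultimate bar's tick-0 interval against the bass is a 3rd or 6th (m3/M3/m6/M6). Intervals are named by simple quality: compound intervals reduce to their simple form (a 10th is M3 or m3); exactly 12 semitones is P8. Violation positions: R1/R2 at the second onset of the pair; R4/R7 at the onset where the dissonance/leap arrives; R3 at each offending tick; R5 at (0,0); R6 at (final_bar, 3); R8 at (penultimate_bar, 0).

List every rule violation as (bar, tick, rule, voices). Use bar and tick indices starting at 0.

bar 0: v0=G3 v1=G4 v2=B4 downbeat M3
bar 1: v0=E3 v1=E4 v2=D4 downbeat m7
bar 2: v0=G3 v1=C5 v2=B4 downbeat M3
bar 3: v0=F3 v1=D4 v2=F4 downbeat P8
bar 4: v0=A3 v1=F4 v2=A4 downbeat P8
bar 5: v0=G3 v1=G4 v2=B4 downbeat M3
  -> R5 @ bar 0 tick 0 v(0, 2): opens on M3
  -> R1 @ bar 1 tick 0 v(0, 1): G3/G4 P8 -> E3/E4 P8 similar
  -> R3 @ bar 1 tick 0 v(1, 2): E4 above D4
  -> R4 @ bar 1 tick 0 v(0, 2): E3/D4 m7 untreated
  -> R3 @ bar 1 tick 1 v(1, 2): E4 above D4
  -> R3 @ bar 1 tick 2 v(1, 2): E4 above D4
  -> R3 @ bar 1 tick 3 v(1, 2): E4 above D4
  -> R3 @ bar 2 tick 0 v(1, 2): C5 above B4
  -> R4 @ bar 2 tick 0 v(0, 1): G3/C5 P4 untreated
  -> R3 @ bar 2 tick 1 v(1, 2): C5 above B4
  -> R3 @ bar 2 tick 2 v(1, 2): C5 above B4
  -> R3 @ bar 2 tick 3 v(1, 2): C5 above B4
  -> R2 @ bar 3 tick 0 v(0, 2): G3/B4 M3 -> F3/F4 P8 similar
  -> R7 @ bar 3 tick 0 v(1,): C5->D4 leap 10st
  -> R7 @ bar 3 tick 0 v(2,): B4->F4 leap 6st
  -> R1 @ bar 4 tick 0 v(0, 2): F3/F4 P8 -> A3/A4 P8 similar
  -> R8 @ bar 4 tick 0 v(0, 2): penult P8 not 3rd/6th
  -> R6 @ bar 5 tick 3 v(0, 2): closes on M3

(0, 0, R5, (0, 2))
(1, 0, R1, (0, 1))
(1, 0, R3, (1, 2))
(1, 0, R4, (0, 2))
(1, 1, R3, (1, 2))
(1, 2, R3, (1, 2))
(1, 3, R3, (1, 2))
(2, 0, R3, (1, 2))
(2, 0, R4, (0, 1))
(2, 1, R3, (1, 2))
(2, 2, R3, (1, 2))
(2, 3, R3, (1, 2))
(3, 0, R2, (0, 2))
(3, 0, R7, (1,))
(3, 0, R7, (2,))
(4, 0, R1, (0, 2))
(4, 0, R8, (0, 2))
(5, 3, R6, (0, 2))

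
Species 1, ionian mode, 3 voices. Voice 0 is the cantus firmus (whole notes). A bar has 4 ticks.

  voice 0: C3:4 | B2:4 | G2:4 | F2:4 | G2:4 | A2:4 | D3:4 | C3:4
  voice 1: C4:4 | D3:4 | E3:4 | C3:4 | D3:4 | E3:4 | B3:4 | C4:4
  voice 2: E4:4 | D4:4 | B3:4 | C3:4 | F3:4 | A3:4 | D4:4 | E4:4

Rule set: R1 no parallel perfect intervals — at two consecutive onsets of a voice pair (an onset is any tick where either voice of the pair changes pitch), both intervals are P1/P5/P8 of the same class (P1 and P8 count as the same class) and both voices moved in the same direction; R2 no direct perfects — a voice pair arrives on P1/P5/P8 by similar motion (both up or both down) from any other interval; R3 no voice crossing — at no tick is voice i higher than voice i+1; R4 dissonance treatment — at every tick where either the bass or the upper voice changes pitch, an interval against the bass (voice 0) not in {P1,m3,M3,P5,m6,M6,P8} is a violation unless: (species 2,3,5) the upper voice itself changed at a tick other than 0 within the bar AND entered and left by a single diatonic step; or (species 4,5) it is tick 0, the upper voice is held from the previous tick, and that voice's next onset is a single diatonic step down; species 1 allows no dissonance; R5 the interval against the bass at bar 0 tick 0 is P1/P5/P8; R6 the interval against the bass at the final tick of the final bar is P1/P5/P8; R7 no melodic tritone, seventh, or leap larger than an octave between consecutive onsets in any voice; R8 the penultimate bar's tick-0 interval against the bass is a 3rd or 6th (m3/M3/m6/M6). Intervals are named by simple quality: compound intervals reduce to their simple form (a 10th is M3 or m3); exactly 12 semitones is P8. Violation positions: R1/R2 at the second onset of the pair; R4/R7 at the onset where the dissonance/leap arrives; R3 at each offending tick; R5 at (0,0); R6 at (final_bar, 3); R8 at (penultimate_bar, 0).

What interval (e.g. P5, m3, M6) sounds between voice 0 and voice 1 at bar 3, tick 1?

voice 0=F2 voice 1=C3 -> P5

P5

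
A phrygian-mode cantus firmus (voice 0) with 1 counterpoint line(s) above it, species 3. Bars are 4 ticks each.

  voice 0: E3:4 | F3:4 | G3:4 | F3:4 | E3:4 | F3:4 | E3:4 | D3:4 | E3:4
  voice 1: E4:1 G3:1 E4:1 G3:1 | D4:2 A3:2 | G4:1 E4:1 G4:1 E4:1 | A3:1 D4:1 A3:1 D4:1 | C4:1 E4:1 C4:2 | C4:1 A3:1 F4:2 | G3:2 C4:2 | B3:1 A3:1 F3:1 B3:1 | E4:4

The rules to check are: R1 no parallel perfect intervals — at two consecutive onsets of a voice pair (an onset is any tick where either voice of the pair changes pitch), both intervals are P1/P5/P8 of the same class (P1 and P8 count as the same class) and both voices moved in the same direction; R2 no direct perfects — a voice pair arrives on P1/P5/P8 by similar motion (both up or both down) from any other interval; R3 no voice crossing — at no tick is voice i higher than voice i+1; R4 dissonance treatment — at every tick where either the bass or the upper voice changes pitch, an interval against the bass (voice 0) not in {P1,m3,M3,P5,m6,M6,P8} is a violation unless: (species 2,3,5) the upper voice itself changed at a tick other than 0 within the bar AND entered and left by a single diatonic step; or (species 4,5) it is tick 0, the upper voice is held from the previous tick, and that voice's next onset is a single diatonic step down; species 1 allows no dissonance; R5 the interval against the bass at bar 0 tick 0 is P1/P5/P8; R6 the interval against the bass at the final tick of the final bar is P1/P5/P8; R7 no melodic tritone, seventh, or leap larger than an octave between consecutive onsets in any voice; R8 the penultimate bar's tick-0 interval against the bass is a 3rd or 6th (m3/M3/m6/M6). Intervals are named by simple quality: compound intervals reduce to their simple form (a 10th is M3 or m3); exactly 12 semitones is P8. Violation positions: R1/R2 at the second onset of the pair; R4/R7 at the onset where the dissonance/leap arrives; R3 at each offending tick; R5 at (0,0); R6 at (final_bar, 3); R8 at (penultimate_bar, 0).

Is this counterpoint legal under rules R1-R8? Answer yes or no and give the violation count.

bar 0: v0=E3 v1=E4 (P8)
bar 1: v0=F3 v1=D4 (M6)
bar 2: v0=G3 v1=G4 (P8)
bar 3: v0=F3 v1=A3 (M3)
bar 4: v0=E3 v1=C4 (m6)
bar 5: v0=F3 v1=C4 (P5)
bar 6: v0=E3 v1=G3 (m3)
bar 7: v0=D3 v1=B3 (M6)
bar 8: v0=E3 v1=E4 (P8)
  R2 @ bar2.0: F3/A3 M3 -> G3/G4 P8 similar
  R7 @ bar2.0: A3->G4 leap 10st
  R7 @ bar6.0: F4->G3 leap 10st
  R7 @ bar7.3: F3->B3 leap 6st
  R2 @ bar8.0: D3/B3 M6 -> E3/E4 P8 similar

No (5 violations)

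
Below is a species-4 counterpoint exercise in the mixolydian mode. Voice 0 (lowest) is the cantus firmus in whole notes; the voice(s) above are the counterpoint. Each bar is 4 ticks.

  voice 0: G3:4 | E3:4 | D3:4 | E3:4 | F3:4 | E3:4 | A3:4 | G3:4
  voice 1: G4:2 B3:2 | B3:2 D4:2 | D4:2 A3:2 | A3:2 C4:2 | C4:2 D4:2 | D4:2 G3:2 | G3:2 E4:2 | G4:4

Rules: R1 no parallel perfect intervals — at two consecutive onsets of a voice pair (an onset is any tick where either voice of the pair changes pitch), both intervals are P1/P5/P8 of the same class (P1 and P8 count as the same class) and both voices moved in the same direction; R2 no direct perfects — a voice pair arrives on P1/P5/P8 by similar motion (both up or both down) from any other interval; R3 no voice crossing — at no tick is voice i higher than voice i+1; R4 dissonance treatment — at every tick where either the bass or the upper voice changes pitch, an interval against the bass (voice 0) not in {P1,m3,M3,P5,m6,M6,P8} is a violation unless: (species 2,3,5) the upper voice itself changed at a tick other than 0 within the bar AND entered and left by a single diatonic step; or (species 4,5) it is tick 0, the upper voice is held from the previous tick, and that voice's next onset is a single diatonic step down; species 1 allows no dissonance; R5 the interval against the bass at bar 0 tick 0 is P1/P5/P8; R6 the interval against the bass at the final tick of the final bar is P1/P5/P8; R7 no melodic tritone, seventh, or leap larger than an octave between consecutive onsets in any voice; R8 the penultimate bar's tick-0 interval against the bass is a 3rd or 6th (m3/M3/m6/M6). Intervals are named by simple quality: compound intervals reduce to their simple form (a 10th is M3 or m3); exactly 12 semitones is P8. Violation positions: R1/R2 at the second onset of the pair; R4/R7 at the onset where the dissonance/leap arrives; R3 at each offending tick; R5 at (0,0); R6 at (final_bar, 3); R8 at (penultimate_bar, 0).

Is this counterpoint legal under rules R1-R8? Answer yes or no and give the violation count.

bar 0: v0=G3 v1=G4 (P8)
bar 1: v0=E3 v1=B3 (P5)
bar 2: v0=D3 v1=D4 (P8)
bar 3: v0=E3 v1=A3 (P4)
bar 4: v0=F3 v1=C4 (P5)
bar 5: v0=E3 v1=D4 (m7)
bar 6: v0=A3 v1=G3 (M2)
bar 7: v0=G3 v1=G4 (P8)
  R4 @ bar1.2: E3/D4 m7 untreated
  R4 @ bar3.0: E3/A3 P4 untreated
  R4 @ bar5.0: E3/D4 m7 untreated
  R3 @ bar6.0: A3 above G3
  R4 @ bar6.0: A3/G3 M2 untreated
  R8 @ bar6.0: penult M2 not 3rd/6th
  R3 @ bar6.1: A3 above G3

No (7 violations)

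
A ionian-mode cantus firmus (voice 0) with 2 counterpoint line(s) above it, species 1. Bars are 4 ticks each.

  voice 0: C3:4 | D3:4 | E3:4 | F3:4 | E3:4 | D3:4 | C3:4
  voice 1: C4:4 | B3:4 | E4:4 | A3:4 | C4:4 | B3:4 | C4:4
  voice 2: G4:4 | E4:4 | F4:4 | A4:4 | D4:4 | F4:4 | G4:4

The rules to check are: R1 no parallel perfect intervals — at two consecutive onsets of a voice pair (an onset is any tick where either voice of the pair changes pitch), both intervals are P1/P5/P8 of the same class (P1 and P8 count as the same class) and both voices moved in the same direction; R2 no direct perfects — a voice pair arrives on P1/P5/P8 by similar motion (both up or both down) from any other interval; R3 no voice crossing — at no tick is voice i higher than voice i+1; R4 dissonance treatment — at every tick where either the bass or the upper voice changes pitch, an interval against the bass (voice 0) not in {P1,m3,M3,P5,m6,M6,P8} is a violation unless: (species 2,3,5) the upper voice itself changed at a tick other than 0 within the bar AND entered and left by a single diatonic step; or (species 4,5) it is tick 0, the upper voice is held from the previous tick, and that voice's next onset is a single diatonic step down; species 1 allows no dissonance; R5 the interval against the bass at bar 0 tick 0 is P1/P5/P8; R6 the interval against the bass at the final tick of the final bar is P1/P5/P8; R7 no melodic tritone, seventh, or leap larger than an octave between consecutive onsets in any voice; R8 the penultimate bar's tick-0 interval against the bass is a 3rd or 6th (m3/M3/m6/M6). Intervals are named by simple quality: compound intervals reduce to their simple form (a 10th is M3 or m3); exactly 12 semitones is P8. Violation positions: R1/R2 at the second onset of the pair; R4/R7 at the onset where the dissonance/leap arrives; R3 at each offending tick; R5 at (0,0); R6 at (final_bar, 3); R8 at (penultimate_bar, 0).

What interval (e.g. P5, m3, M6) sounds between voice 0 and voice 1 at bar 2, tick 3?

voice 0=E3 voice 1=E4 -> P8

P8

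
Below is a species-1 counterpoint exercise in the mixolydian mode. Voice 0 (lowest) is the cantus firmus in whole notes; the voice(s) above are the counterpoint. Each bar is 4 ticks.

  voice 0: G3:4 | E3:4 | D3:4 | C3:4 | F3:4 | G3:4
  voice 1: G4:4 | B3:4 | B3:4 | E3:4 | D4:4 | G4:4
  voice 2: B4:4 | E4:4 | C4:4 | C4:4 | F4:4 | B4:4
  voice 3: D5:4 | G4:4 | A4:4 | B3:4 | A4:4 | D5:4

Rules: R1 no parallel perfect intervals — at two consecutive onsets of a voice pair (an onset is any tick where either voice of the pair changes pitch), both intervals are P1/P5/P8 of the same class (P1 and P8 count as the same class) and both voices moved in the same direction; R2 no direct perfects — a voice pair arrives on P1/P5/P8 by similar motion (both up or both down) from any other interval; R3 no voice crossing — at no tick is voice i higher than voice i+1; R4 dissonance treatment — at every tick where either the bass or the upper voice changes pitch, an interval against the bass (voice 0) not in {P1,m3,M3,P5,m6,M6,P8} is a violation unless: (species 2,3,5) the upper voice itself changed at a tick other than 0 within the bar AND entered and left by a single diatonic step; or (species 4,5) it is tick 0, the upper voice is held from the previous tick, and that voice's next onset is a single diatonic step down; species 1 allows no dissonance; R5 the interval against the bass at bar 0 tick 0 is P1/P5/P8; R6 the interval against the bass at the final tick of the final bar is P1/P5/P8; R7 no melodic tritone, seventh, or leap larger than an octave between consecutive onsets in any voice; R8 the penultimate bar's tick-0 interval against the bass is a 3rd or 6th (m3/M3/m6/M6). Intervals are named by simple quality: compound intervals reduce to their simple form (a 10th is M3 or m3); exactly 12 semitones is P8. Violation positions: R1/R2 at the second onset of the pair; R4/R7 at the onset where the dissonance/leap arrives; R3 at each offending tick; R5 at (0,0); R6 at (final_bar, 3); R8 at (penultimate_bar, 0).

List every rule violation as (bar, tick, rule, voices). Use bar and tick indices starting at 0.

(0, 0, R5, (0, 2))
(1, 0, R2, (0, 1))
(1, 0, R2, (0, 2))
(2, 0, R4, (0, 2))
(3, 0, R2, (1, 3))
(3, 0, R3, (2, 3))
(3, 0, R4, (0, 3))
(3, 0, R7, (3,))
(3, 1, R3, (2, 3))
(3, 2, R3, (2, 3))
(3, 3, R3, (2, 3))
(4, 0, R1, (0, 2))
(4, 0, R1, (1, 3))
(4, 0, R7, (1,))
(4, 0, R7, (3,))
(4, 0, R8, (0, 2))
(5, 0, R1, (1, 3))
(5, 0, R2, (0, 1))
(5, 0, R2, (0, 3))
(5, 0, R7, (2,))
(5, 3, R6, (0, 2))

bar 0: v0=G3 v1=G4 v2=B4 v3=D5 downbeat P5
bar 1: v0=E3 v1=B3 v2=E4 v3=G4 downbeat m3
bar 2: v0=D3 v1=B3 v2=C4 v3=A4 downbeat P5
bar 3: v0=C3 v1=E3 v2=C4 v3=B3 downbeat M7
bar 4: v0=F3 v1=D4 v2=F4 v3=A4 downbeat M3
bar 5: v0=G3 v1=G4 v2=B4 v3=D5 downbeat P5
  -> R5 @ bar 0 tick 0 v(0, 2): opens on M3
  -> R2 @ bar 1 tick 0 v(0, 1): G3/G4 P8 -> E3/B3 P5 similar
  -> R2 @ bar 1 tick 0 v(0, 2): G3/B4 M3 -> E3/E4 P8 similar
  -> R4 @ bar 2 tick 0 v(0, 2): D3/C4 m7 untreated
  -> R2 @ bar 3 tick 0 v(1, 3): B3/A4 m7 -> E3/B3 P5 similar
  -> R3 @ bar 3 tick 0 v(2, 3): C4 above B3
  -> R4 @ bar 3 tick 0 v(0, 3): C3/B3 M7 untreated
  -> R7 @ bar 3 tick 0 v(3,): A4->B3 leap 10st
  -> R3 @ bar 3 tick 1 v(2, 3): C4 above B3
  -> R3 @ bar 3 tick 2 v(2, 3): C4 above B3
  -> R3 @ bar 3 tick 3 v(2, 3): C4 above B3
  -> R1 @ bar 4 tick 0 v(0, 2): C3/C4 P8 -> F3/F4 P8 similar
  -> R1 @ bar 4 tick 0 v(1, 3): E3/B3 P5 -> D4/A4 P5 similar
  -> R7 @ bar 4 tick 0 v(1,): E3->D4 leap 10st
  -> R7 @ bar 4 tick 0 v(3,): B3->A4 leap 10st
  -> R8 @ bar 4 tick 0 v(0, 2): penult P8 not 3rd/6th
  -> R1 @ bar 5 tick 0 v(1, 3): D4/A4 P5 -> G4/D5 P5 similar
  -> R2 @ bar 5 tick 0 v(0, 1): F3/D4 M6 -> G3/G4 P8 similar
  -> R2 @ bar 5 tick 0 v(0, 3): F3/A4 M3 -> G3/D5 P5 similar
  -> R7 @ bar 5 tick 0 v(2,): F4->B4 leap 6st
  -> R6 @ bar 5 tick 3 v(0, 2): closes on M3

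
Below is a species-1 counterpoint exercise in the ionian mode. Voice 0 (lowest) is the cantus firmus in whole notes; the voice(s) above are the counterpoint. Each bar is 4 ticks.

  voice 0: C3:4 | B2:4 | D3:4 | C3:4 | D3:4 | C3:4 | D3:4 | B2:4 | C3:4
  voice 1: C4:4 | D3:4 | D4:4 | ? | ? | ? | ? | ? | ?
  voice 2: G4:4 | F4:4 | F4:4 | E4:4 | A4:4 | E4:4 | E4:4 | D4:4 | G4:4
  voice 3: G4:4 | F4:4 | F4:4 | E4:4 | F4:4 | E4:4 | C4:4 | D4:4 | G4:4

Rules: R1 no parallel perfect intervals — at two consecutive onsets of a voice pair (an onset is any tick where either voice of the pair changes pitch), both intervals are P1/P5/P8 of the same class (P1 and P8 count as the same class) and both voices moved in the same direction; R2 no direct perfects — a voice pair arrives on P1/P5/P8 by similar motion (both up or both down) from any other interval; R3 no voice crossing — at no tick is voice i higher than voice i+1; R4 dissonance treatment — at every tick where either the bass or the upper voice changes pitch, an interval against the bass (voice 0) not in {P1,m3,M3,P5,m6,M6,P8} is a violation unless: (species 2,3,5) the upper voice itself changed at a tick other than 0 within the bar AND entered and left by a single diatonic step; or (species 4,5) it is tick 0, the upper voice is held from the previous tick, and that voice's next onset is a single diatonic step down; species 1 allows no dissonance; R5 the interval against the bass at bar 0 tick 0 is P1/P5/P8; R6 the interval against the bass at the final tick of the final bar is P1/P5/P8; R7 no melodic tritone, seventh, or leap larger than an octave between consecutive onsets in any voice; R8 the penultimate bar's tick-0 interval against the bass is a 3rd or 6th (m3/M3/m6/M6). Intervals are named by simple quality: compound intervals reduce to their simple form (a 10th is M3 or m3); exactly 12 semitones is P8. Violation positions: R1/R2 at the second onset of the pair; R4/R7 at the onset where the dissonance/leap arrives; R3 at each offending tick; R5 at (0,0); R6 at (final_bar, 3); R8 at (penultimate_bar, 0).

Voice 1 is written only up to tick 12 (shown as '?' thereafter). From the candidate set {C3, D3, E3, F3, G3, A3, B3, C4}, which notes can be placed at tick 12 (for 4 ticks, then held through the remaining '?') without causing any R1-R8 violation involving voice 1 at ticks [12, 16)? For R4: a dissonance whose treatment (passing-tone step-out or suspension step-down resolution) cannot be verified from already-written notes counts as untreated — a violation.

{}

C3: violates R1,R7
D3: violates R4
E3: violates R2,R7
F3: violates R4
G3: violates R2
A3: violates R2
B3: violates R4
C4: violates R1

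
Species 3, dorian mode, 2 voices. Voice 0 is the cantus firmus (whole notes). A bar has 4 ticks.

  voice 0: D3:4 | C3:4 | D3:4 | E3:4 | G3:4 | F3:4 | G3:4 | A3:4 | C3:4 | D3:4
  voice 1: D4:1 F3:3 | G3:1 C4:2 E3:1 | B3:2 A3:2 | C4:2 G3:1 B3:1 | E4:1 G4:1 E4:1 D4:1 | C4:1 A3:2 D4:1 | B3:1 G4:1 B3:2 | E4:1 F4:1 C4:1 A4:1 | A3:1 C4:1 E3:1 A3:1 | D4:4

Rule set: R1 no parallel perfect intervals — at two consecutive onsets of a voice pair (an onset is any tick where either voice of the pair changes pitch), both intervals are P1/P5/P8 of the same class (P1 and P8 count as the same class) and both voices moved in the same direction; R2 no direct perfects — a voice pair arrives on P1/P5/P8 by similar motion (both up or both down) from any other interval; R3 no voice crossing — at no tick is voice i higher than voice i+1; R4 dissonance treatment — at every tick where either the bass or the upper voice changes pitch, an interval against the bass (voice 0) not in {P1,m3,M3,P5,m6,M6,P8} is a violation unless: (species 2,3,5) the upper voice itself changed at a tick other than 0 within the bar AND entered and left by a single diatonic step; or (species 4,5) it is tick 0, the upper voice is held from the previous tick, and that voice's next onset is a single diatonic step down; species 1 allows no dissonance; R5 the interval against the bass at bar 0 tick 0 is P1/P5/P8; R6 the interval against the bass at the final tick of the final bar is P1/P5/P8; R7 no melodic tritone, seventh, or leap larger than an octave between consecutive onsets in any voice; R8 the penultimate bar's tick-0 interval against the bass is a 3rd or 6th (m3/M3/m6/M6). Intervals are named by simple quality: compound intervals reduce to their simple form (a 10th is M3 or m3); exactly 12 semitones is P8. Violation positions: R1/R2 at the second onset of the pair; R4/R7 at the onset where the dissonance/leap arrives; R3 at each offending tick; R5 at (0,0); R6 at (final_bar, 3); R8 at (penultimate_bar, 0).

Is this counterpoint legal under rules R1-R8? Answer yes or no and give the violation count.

bar 0: v0=D3 v1=D4 (P8)
bar 1: v0=C3 v1=G3 (P5)
bar 2: v0=D3 v1=B3 (M6)
bar 3: v0=E3 v1=C4 (m6)
bar 4: v0=G3 v1=E4 (M6)
bar 5: v0=F3 v1=C4 (P5)
bar 6: v0=G3 v1=B3 (M3)
bar 7: v0=A3 v1=E4 (P5)
bar 8: v0=C3 v1=A3 (M6)
bar 9: v0=D3 v1=D4 (P8)
  R1 @ bar5.0: G3/D4 P5 -> F3/C4 P5 similar
  R2 @ bar7.0: G3/B3 M3 -> A3/E4 P5 similar
  R2 @ bar9.0: C3/A3 M6 -> D3/D4 P8 similar

No (3 violations)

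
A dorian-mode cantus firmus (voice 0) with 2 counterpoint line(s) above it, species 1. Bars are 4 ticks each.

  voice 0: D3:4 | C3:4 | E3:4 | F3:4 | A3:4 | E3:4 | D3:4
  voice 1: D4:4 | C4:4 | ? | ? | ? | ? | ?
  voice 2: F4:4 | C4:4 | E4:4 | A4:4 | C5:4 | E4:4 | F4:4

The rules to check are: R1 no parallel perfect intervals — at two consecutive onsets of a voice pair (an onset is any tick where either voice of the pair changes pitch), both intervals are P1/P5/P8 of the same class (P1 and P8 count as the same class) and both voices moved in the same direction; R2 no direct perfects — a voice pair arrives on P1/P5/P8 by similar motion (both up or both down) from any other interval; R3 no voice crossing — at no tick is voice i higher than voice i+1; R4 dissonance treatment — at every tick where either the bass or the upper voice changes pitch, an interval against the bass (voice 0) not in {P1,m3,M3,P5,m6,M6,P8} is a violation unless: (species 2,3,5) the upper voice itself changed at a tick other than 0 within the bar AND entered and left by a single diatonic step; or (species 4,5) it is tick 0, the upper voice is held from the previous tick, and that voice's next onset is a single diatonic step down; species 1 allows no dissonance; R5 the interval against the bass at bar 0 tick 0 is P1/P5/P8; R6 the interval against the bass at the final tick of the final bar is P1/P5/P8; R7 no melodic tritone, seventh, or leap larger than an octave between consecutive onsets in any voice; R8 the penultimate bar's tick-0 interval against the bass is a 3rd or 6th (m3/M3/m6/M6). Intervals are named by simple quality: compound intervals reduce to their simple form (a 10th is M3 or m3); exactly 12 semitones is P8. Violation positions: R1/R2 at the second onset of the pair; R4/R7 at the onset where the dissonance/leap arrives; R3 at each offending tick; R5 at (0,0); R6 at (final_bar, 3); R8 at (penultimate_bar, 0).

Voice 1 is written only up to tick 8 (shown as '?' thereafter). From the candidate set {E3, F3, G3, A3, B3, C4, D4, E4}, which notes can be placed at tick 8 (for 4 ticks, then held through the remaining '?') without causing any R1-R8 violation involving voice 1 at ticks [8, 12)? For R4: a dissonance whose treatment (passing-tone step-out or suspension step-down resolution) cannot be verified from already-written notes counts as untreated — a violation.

E3: legal
F3: violates R4
G3: legal
A3: violates R4
B3: legal
C4: legal
D4: violates R4
E4: violates R1

{B3, C4, E3, G3}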